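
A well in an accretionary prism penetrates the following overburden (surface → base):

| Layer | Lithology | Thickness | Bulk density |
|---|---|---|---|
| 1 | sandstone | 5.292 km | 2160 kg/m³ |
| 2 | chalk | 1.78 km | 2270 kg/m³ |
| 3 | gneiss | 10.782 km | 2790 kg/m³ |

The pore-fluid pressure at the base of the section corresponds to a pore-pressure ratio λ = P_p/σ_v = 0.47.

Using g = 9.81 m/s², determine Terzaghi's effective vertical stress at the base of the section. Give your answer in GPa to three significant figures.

0.237 GPa

Overburden (lithostatic) stress σ_v:
sandstone: 2160 kg/m³ × 9.81 m/s² × 5292 m = 1.121×10^8 Pa = 112.1 MPa
chalk: 2270 kg/m³ × 9.81 m/s² × 1780 m = 3.964×10^7 Pa = 39.64 MPa
gneiss: 2790 kg/m³ × 9.81 m/s² × 10782 m = 2.951×10^8 Pa = 295.1 MPa
Total = 112.1 + 39.64 + 295.1 = 446.88 MPa
Pore pressure P_p = λ·σ_v = 0.47 × 446.9 MPa = 210.0 MPa
Effective stress σ' = σ_v − P_p = 446.9 − 210.0 = 236.84 MPa = 0.23684 GPa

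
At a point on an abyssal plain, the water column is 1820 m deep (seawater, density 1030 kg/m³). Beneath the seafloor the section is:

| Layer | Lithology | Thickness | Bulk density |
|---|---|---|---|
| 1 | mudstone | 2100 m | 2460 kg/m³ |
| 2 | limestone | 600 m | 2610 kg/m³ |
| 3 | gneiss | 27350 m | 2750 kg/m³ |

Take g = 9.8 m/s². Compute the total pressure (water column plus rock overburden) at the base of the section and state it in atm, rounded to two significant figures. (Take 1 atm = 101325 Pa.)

seawater: 1030 kg/m³ × 9.8 m/s² × 1820 m = 1.837×10^7 Pa = 181.3 atm
mudstone: 2460 kg/m³ × 9.8 m/s² × 2100 m = 5.063×10^7 Pa = 499.6 atm
limestone: 2610 kg/m³ × 9.8 m/s² × 600 m = 1.535×10^7 Pa = 151.5 atm
gneiss: 2750 kg/m³ × 9.8 m/s² × 27350 m = 7.371×10^8 Pa = 7274 atm
Total = 181.3 + 499.6 + 151.5 + 7274 = 8106.9 atm

8100 atm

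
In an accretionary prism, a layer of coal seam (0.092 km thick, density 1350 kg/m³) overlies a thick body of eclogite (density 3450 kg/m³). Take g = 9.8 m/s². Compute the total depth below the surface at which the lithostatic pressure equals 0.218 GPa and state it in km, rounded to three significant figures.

6.50 km

Pressure at base of upper layers: 1350×9.8×92 = 1.217×10^6 Pa = 1.217×10^-3 GPa
Remaining pressure to be supplied by eclogite: 2.180×10^8 − 1.217×10^6 = 2.168×10^8 Pa
Additional depth in eclogite = 2.168×10^8 Pa / (3450 kg/m³ × 9.8 m/s²) = 6411.8 m
Total depth = 92 m + 6411.8 m = 6503.8 m
= 6.5038 km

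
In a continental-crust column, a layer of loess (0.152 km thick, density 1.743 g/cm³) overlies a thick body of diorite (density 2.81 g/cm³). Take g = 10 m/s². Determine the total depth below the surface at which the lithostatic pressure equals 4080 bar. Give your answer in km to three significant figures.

14.6 km

Pressure at base of upper layers: 1743×10×152 = 2.649×10^6 Pa = 26.49 bar
Remaining pressure to be supplied by diorite: 4.080×10^8 − 2.649×10^6 = 4.054×10^8 Pa
Additional depth in diorite = 4.054×10^8 Pa / (2810 kg/m³ × 10 m/s²) = 14425 m
Total depth = 152 m + 14425 m = 14577 m
= 14.577 km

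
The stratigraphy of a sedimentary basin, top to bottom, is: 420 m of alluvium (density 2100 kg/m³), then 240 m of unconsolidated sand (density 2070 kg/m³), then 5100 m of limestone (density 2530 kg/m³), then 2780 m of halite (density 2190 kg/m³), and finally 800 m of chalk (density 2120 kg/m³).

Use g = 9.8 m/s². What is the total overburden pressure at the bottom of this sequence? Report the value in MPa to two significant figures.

220 MPa

alluvium: 2100 kg/m³ × 9.8 m/s² × 420 m = 8.644×10^6 Pa = 8.644 MPa
unconsolidated sand: 2070 kg/m³ × 9.8 m/s² × 240 m = 4.869×10^6 Pa = 4.869 MPa
limestone: 2530 kg/m³ × 9.8 m/s² × 5100 m = 1.264×10^8 Pa = 126.4 MPa
halite: 2190 kg/m³ × 9.8 m/s² × 2780 m = 5.966×10^7 Pa = 59.66 MPa
chalk: 2120 kg/m³ × 9.8 m/s² × 800 m = 1.662×10^7 Pa = 16.62 MPa
Total = 8.644 + 4.869 + 126.4 + 59.66 + 16.62 = 216.25 MPa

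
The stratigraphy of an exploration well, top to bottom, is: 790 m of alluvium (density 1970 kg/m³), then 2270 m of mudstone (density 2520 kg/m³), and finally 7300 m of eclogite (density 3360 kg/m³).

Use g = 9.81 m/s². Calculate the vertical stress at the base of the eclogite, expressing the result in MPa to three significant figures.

312 MPa

alluvium: 1970 kg/m³ × 9.81 m/s² × 790 m = 1.527×10^7 Pa = 15.27 MPa
mudstone: 2520 kg/m³ × 9.81 m/s² × 2270 m = 5.612×10^7 Pa = 56.12 MPa
eclogite: 3360 kg/m³ × 9.81 m/s² × 7300 m = 2.406×10^8 Pa = 240.6 MPa
Total = 15.27 + 56.12 + 240.6 = 312.00 MPa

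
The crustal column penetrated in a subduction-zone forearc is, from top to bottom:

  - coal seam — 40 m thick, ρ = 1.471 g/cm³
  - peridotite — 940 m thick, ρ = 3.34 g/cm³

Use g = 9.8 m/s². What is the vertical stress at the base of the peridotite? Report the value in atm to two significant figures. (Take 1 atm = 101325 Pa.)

310 atm

coal seam: 1471 kg/m³ × 9.8 m/s² × 40 m = 5.766×10^5 Pa = 5.691 atm
peridotite: 3340 kg/m³ × 9.8 m/s² × 940 m = 3.077×10^7 Pa = 303.7 atm
Total = 5.691 + 303.7 = 309.35 atm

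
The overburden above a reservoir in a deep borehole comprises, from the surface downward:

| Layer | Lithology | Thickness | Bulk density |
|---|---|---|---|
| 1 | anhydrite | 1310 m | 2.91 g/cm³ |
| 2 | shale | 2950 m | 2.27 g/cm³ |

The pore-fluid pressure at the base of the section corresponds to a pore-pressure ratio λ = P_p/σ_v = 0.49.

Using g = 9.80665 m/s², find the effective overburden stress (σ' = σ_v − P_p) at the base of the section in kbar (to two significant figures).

Overburden (lithostatic) stress σ_v:
anhydrite: 2910 kg/m³ × 9.80665 m/s² × 1310 m = 3.738×10^7 Pa = 37.38 MPa
shale: 2270 kg/m³ × 9.80665 m/s² × 2950 m = 6.567×10^7 Pa = 65.67 MPa
Total = 37.38 + 65.67 = 103.05 MPa
Pore pressure P_p = λ·σ_v = 0.49 × 103.1 MPa = 50.50 MPa
Effective stress σ' = σ_v − P_p = 103.1 − 50.50 = 52.558 MPa = 0.52558 kbar

0.53 kbar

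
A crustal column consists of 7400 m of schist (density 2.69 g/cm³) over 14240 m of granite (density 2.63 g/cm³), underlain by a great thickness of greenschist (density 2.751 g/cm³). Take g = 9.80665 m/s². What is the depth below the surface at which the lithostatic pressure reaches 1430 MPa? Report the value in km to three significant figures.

53.8 km

Pressure at base of upper layers: 2690×9.80665×7400 + 2630×9.80665×14240 = 5.625×10^8 Pa = 562.5 MPa
Remaining pressure to be supplied by greenschist: 1.430×10^9 − 5.625×10^8 = 8.675×10^8 Pa
Additional depth in greenschist = 8.675×10^8 Pa / (2751 kg/m³ × 9.80665 m/s²) = 32156 m
Total depth = 21640 m + 32156 m = 53796 m
= 53.796 km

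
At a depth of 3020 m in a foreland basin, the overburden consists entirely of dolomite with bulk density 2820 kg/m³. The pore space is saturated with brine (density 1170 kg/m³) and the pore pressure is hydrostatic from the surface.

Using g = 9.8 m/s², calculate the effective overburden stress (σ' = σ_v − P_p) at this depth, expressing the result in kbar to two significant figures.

Overburden (lithostatic) stress σ_v:
dolomite: 2820 kg/m³ × 9.8 m/s² × 3020 m = 8.346×10^7 Pa = 83.46 MPa
Pore pressure P_p = 1170 kg/m³ × 9.8 m/s² × 3020 m = 3.463×10^7 Pa = 34.63 MPa
Effective stress σ' = σ_v − P_p = 83.46 − 34.63 = 48.833 MPa = 0.48833 kbar

0.49 kbar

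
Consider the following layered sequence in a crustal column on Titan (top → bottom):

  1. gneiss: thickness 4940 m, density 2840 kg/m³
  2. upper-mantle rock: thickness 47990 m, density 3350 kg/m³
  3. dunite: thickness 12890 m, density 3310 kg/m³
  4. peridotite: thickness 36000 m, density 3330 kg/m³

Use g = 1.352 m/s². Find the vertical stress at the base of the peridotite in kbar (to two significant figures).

4.6 kbar

gneiss: 2840 kg/m³ × 1.352 m/s² × 4940 m = 1.897×10^7 Pa = 0.1897 kbar
upper-mantle rock: 3350 kg/m³ × 1.352 m/s² × 47990 m = 2.174×10^8 Pa = 2.174 kbar
dunite: 3310 kg/m³ × 1.352 m/s² × 12890 m = 5.768×10^7 Pa = 0.5768 kbar
peridotite: 3330 kg/m³ × 1.352 m/s² × 36000 m = 1.621×10^8 Pa = 1.621 kbar
Total = 0.1897 + 2.174 + 0.5768 + 1.621 = 4.5609 kbar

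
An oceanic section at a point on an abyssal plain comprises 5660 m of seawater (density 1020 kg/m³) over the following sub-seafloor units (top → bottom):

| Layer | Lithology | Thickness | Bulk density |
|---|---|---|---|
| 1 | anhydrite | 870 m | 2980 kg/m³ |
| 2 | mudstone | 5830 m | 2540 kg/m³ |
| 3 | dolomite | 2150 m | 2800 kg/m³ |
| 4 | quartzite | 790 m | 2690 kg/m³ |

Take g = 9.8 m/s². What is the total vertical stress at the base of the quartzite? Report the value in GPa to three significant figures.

seawater: 1020 kg/m³ × 9.8 m/s² × 5660 m = 5.658×10^7 Pa = 0.05658 GPa
anhydrite: 2980 kg/m³ × 9.8 m/s² × 870 m = 2.541×10^7 Pa = 0.02541 GPa
mudstone: 2540 kg/m³ × 9.8 m/s² × 5830 m = 1.451×10^8 Pa = 0.1451 GPa
dolomite: 2800 kg/m³ × 9.8 m/s² × 2150 m = 5.900×10^7 Pa = 0.05900 GPa
quartzite: 2690 kg/m³ × 9.8 m/s² × 790 m = 2.083×10^7 Pa = 0.02083 GPa
Total = 0.05658 + 0.02541 + 0.1451 + 0.05900 + 0.02083 = 0.30693 GPa

0.307 GPa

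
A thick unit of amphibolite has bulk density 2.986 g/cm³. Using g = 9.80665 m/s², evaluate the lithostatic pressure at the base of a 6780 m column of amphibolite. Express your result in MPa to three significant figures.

199 MPa

amphibolite: 2986 kg/m³ × 9.80665 m/s² × 6780 m = 1.985×10^8 Pa = 198.5 MPa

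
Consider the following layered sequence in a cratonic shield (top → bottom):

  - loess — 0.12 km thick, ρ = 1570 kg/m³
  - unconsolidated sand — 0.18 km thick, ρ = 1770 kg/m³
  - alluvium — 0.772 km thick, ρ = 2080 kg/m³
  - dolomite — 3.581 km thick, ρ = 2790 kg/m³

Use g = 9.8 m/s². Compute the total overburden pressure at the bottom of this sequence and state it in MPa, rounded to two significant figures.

120 MPa

loess: 1570 kg/m³ × 9.8 m/s² × 120 m = 1.846×10^6 Pa = 1.846 MPa
unconsolidated sand: 1770 kg/m³ × 9.8 m/s² × 180 m = 3.122×10^6 Pa = 3.122 MPa
alluvium: 2080 kg/m³ × 9.8 m/s² × 772 m = 1.574×10^7 Pa = 15.74 MPa
dolomite: 2790 kg/m³ × 9.8 m/s² × 3581 m = 9.791×10^7 Pa = 97.91 MPa
Total = 1.846 + 3.122 + 15.74 + 97.91 = 118.62 MPa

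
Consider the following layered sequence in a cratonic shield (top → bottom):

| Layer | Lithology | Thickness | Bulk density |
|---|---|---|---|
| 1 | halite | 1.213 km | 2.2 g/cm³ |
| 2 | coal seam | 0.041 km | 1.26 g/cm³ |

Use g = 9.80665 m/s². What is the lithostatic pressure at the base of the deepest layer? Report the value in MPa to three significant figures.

26.7 MPa

halite: 2200 kg/m³ × 9.80665 m/s² × 1213 m = 2.617×10^7 Pa = 26.17 MPa
coal seam: 1260 kg/m³ × 9.80665 m/s² × 41 m = 5.066×10^5 Pa = 0.5066 MPa
Total = 26.17 + 0.5066 = 26.677 MPa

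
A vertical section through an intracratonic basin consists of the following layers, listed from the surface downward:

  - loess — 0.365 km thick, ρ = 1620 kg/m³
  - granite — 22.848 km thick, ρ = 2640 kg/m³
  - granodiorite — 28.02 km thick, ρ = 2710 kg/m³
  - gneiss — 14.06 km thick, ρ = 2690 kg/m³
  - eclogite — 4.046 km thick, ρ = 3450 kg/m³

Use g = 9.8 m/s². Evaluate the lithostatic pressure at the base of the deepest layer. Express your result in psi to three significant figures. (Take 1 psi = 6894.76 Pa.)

loess: 1620 kg/m³ × 9.8 m/s² × 365 m = 5.795×10^6 Pa = 840.5 psi
granite: 2640 kg/m³ × 9.8 m/s² × 22848 m = 5.911×10^8 Pa = 85735 psi
granodiorite: 2710 kg/m³ × 9.8 m/s² × 28020 m = 7.442×10^8 Pa = 1.079×10^5 psi
gneiss: 2690 kg/m³ × 9.8 m/s² × 14060 m = 3.706×10^8 Pa = 53758 psi
eclogite: 3450 kg/m³ × 9.8 m/s² × 4046 m = 1.368×10^8 Pa = 19840 psi
Total = 840.5 + 85735 + 1.079×10^5 + 53758 + 19840 = 2.6810×10^5 psi

268000 psi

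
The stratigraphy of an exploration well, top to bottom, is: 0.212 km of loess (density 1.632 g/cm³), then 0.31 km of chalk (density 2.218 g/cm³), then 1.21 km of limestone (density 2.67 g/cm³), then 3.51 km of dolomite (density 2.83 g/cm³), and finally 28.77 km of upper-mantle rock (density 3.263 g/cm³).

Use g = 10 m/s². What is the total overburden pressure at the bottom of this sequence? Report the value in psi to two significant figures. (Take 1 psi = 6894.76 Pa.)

loess: 1632 kg/m³ × 10 m/s² × 212 m = 3.460×10^6 Pa = 501.8 psi
chalk: 2218 kg/m³ × 10 m/s² × 310 m = 6.876×10^6 Pa = 997.3 psi
limestone: 2670 kg/m³ × 10 m/s² × 1210 m = 3.231×10^7 Pa = 4686 psi
dolomite: 2830 kg/m³ × 10 m/s² × 3510 m = 9.933×10^7 Pa = 14407 psi
upper-mantle rock: 3263 kg/m³ × 10 m/s² × 28770 m = 9.388×10^8 Pa = 1.362×10^5 psi
Total = 501.8 + 997.3 + 4686 + 14407 + 1.362×10^5 = 1.5675×10^5 psi

160000 psi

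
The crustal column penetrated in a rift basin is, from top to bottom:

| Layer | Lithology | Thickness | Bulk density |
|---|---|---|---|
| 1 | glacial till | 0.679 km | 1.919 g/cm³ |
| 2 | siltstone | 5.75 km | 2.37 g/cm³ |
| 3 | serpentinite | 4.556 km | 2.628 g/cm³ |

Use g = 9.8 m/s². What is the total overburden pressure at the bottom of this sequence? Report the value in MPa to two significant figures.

260 MPa

glacial till: 1919 kg/m³ × 9.8 m/s² × 679 m = 1.277×10^7 Pa = 12.77 MPa
siltstone: 2370 kg/m³ × 9.8 m/s² × 5750 m = 1.335×10^8 Pa = 133.5 MPa
serpentinite: 2628 kg/m³ × 9.8 m/s² × 4556 m = 1.173×10^8 Pa = 117.3 MPa
Total = 12.77 + 133.5 + 117.3 = 263.66 MPa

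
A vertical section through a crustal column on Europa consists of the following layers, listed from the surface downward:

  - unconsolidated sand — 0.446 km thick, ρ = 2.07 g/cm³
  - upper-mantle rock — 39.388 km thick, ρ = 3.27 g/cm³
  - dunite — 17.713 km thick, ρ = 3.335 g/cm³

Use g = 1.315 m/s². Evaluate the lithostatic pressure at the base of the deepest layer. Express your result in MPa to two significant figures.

unconsolidated sand: 2070 kg/m³ × 1.315 m/s² × 446 m = 1.214×10^6 Pa = 1.214 MPa
upper-mantle rock: 3270 kg/m³ × 1.315 m/s² × 39388 m = 1.694×10^8 Pa = 169.4 MPa
dunite: 3335 kg/m³ × 1.315 m/s² × 17713 m = 7.768×10^7 Pa = 77.68 MPa
Total = 1.214 + 169.4 + 77.68 = 248.27 MPa

250 MPa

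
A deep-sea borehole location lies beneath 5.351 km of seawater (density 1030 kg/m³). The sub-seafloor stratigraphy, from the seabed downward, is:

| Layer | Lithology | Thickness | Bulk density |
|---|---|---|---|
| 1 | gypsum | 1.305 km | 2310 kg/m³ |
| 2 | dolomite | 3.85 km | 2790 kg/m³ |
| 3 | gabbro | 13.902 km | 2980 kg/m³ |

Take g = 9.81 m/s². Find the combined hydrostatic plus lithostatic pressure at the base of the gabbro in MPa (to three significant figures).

595 MPa

seawater: 1030 kg/m³ × 9.81 m/s² × 5351 m = 5.407×10^7 Pa = 54.07 MPa
gypsum: 2310 kg/m³ × 9.81 m/s² × 1305 m = 2.957×10^7 Pa = 29.57 MPa
dolomite: 2790 kg/m³ × 9.81 m/s² × 3850 m = 1.054×10^8 Pa = 105.4 MPa
gabbro: 2980 kg/m³ × 9.81 m/s² × 13902 m = 4.064×10^8 Pa = 406.4 MPa
Total = 54.07 + 29.57 + 105.4 + 406.4 = 595.42 MPa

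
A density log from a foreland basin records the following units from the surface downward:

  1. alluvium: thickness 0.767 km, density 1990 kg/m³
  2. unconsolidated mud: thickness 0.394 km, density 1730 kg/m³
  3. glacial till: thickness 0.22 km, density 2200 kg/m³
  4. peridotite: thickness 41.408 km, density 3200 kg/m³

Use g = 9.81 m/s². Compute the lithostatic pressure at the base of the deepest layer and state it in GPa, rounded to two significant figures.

1.3 GPa

alluvium: 1990 kg/m³ × 9.81 m/s² × 767 m = 1.497×10^7 Pa = 0.01497 GPa
unconsolidated mud: 1730 kg/m³ × 9.81 m/s² × 394 m = 6.687×10^6 Pa = 6.687×10^-3 GPa
glacial till: 2200 kg/m³ × 9.81 m/s² × 220 m = 4.748×10^6 Pa = 4.748×10^-3 GPa
peridotite: 3200 kg/m³ × 9.81 m/s² × 41408 m = 1.300×10^9 Pa = 1.300 GPa
Total = 0.01497 + 6.687×10^-3 + 4.748×10^-3 + 1.300 = 1.3263 GPa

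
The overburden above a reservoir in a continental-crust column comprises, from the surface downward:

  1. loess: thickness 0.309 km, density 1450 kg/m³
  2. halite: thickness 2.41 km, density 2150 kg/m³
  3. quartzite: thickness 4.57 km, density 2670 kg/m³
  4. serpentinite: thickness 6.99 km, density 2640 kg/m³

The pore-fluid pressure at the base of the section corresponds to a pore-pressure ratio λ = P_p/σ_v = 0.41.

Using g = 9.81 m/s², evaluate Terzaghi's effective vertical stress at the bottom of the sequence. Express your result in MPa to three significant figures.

210 MPa

Overburden (lithostatic) stress σ_v:
loess: 1450 kg/m³ × 9.81 m/s² × 309 m = 4.395×10^6 Pa = 4.395 MPa
halite: 2150 kg/m³ × 9.81 m/s² × 2410 m = 5.083×10^7 Pa = 50.83 MPa
quartzite: 2670 kg/m³ × 9.81 m/s² × 4570 m = 1.197×10^8 Pa = 119.7 MPa
serpentinite: 2640 kg/m³ × 9.81 m/s² × 6990 m = 1.810×10^8 Pa = 181.0 MPa
Total = 4.395 + 50.83 + 119.7 + 181.0 = 355.96 MPa
Pore pressure P_p = λ·σ_v = 0.41 × 356.0 MPa = 145.9 MPa
Effective stress σ' = σ_v − P_p = 356.0 − 145.9 = 210.01 MPa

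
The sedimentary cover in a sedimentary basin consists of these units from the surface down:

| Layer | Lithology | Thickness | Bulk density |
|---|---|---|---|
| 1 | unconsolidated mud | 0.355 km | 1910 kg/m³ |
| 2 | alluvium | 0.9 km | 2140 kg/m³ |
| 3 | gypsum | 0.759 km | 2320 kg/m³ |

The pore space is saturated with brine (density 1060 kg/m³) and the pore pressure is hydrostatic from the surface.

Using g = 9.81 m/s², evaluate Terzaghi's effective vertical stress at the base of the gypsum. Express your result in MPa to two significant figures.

22 MPa

Overburden (lithostatic) stress σ_v:
unconsolidated mud: 1910 kg/m³ × 9.81 m/s² × 355 m = 6.652×10^6 Pa = 6.652 MPa
alluvium: 2140 kg/m³ × 9.81 m/s² × 900 m = 1.889×10^7 Pa = 18.89 MPa
gypsum: 2320 kg/m³ × 9.81 m/s² × 759 m = 1.727×10^7 Pa = 17.27 MPa
Total = 6.652 + 18.89 + 17.27 = 42.820 MPa
Pore pressure P_p = 1060 kg/m³ × 9.81 m/s² × 2014 m = 2.094×10^7 Pa = 20.94 MPa
Effective stress σ' = σ_v − P_p = 42.82 − 20.94 = 21.877 MPa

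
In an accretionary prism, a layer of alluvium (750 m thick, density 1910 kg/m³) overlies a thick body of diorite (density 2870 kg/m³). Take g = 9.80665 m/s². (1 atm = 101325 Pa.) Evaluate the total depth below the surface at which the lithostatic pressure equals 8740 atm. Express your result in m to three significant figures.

Pressure at base of upper layers: 1910×9.80665×750 = 1.405×10^7 Pa = 138.6 atm
Remaining pressure to be supplied by diorite: 8.856×10^8 − 1.405×10^7 = 8.715×10^8 Pa
Additional depth in diorite = 8.715×10^8 Pa / (2870 kg/m³ × 9.80665 m/s²) = 30966 m
Total depth = 750 m + 30966 m = 31716 m

31700 m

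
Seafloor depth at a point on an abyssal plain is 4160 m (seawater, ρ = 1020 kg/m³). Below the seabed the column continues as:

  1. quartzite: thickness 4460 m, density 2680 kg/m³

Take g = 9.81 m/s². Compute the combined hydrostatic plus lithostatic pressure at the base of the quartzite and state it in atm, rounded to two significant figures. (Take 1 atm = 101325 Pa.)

1600 atm

seawater: 1020 kg/m³ × 9.81 m/s² × 4160 m = 4.163×10^7 Pa = 410.8 atm
quartzite: 2680 kg/m³ × 9.81 m/s² × 4460 m = 1.173×10^8 Pa = 1157 atm
Total = 410.8 + 1157 = 1568.1 atm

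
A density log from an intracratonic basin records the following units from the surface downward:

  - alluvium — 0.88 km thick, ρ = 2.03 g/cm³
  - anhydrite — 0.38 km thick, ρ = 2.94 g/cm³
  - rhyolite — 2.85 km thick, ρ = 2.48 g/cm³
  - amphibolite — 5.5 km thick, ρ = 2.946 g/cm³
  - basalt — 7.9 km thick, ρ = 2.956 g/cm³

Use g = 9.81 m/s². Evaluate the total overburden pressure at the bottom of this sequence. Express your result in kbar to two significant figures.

4.9 kbar

alluvium: 2030 kg/m³ × 9.81 m/s² × 880 m = 1.752×10^7 Pa = 0.1752 kbar
anhydrite: 2940 kg/m³ × 9.81 m/s² × 380 m = 1.096×10^7 Pa = 0.1096 kbar
rhyolite: 2480 kg/m³ × 9.81 m/s² × 2850 m = 6.934×10^7 Pa = 0.6934 kbar
amphibolite: 2946 kg/m³ × 9.81 m/s² × 5500 m = 1.590×10^8 Pa = 1.590 kbar
basalt: 2956 kg/m³ × 9.81 m/s² × 7900 m = 2.291×10^8 Pa = 2.291 kbar
Total = 0.1752 + 0.1096 + 0.6934 + 1.590 + 2.291 = 4.8586 kbar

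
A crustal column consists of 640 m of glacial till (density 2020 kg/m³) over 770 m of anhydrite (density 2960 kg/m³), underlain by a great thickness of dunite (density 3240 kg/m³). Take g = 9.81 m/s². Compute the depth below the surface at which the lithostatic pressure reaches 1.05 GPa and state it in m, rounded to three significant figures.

33300 m

Pressure at base of upper layers: 2020×9.81×640 + 2960×9.81×770 = 3.504×10^7 Pa = 0.03504 GPa
Remaining pressure to be supplied by dunite: 1.050×10^9 − 3.504×10^7 = 1.015×10^9 Pa
Additional depth in dunite = 1.015×10^9 Pa / (3240 kg/m³ × 9.81 m/s²) = 31933 m
Total depth = 1410 m + 31933 m = 33343 m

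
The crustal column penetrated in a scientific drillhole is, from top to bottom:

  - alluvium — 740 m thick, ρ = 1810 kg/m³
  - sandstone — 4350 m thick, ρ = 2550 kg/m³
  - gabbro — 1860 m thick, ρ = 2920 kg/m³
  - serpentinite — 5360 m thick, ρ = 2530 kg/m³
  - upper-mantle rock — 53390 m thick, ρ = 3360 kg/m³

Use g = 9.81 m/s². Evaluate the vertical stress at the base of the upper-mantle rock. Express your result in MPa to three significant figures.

2070 MPa

alluvium: 1810 kg/m³ × 9.81 m/s² × 740 m = 1.314×10^7 Pa = 13.14 MPa
sandstone: 2550 kg/m³ × 9.81 m/s² × 4350 m = 1.088×10^8 Pa = 108.8 MPa
gabbro: 2920 kg/m³ × 9.81 m/s² × 1860 m = 5.328×10^7 Pa = 53.28 MPa
serpentinite: 2530 kg/m³ × 9.81 m/s² × 5360 m = 1.330×10^8 Pa = 133.0 MPa
upper-mantle rock: 3360 kg/m³ × 9.81 m/s² × 53390 m = 1.760×10^9 Pa = 1760 MPa
Total = 13.14 + 108.8 + 53.28 + 133.0 + 1760 = 2068.1 MPa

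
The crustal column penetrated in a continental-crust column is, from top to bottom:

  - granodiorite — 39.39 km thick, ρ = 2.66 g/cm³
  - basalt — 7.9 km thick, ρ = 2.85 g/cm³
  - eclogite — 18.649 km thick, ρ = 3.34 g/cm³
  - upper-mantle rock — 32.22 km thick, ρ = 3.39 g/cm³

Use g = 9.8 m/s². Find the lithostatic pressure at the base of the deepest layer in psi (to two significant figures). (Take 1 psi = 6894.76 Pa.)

granodiorite: 2660 kg/m³ × 9.8 m/s² × 39390 m = 1.027×10^9 Pa = 1.489×10^5 psi
basalt: 2850 kg/m³ × 9.8 m/s² × 7900 m = 2.206×10^8 Pa = 32002 psi
eclogite: 3340 kg/m³ × 9.8 m/s² × 18649 m = 6.104×10^8 Pa = 88534 psi
upper-mantle rock: 3390 kg/m³ × 9.8 m/s² × 32220 m = 1.070×10^9 Pa = 1.553×10^5 psi
Total = 1.489×10^5 + 32002 + 88534 + 1.553×10^5 = 4.2471×10^5 psi

420000 psi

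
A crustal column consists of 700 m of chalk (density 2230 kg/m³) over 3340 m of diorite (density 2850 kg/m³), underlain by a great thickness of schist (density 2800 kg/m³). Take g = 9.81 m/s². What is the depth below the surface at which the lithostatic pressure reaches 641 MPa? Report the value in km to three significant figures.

23.4 km

Pressure at base of upper layers: 2230×9.81×700 + 2850×9.81×3340 = 1.087×10^8 Pa = 108.7 MPa
Remaining pressure to be supplied by schist: 6.410×10^8 − 1.087×10^8 = 5.323×10^8 Pa
Additional depth in schist = 5.323×10^8 Pa / (2800 kg/m³ × 9.81 m/s²) = 19379 m
Total depth = 4040 m + 19379 m = 23419 m
= 23.419 km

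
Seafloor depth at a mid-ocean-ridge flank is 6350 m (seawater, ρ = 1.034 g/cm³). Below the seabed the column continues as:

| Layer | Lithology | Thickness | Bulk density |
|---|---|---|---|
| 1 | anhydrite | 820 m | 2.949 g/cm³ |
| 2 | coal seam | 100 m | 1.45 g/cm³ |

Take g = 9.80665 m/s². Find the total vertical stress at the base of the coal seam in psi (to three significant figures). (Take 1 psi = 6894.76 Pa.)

13000 psi

seawater: 1034 kg/m³ × 9.80665 m/s² × 6350 m = 6.439×10^7 Pa = 9339 psi
anhydrite: 2949 kg/m³ × 9.80665 m/s² × 820 m = 2.371×10^7 Pa = 3439 psi
coal seam: 1450 kg/m³ × 9.80665 m/s² × 100 m = 1.422×10^6 Pa = 206.2 psi
Total = 9339 + 3439 + 206.2 = 12985 psi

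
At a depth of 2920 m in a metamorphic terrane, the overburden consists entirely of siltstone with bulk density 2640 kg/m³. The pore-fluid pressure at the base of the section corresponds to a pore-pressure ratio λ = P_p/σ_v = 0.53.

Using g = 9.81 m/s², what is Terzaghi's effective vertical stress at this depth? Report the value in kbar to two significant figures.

Overburden (lithostatic) stress σ_v:
siltstone: 2640 kg/m³ × 9.81 m/s² × 2920 m = 7.562×10^7 Pa = 75.62 MPa
Pore pressure P_p = λ·σ_v = 0.53 × 75.62 MPa = 40.08 MPa
Effective stress σ' = σ_v − P_p = 75.62 − 40.08 = 35.543 MPa = 0.35543 kbar

0.36 kbar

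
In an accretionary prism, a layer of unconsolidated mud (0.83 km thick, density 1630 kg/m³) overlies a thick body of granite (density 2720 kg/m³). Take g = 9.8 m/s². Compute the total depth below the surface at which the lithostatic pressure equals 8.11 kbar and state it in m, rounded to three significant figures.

30800 m

Pressure at base of upper layers: 1630×9.8×830 = 1.326×10^7 Pa = 0.1326 kbar
Remaining pressure to be supplied by granite: 8.110×10^8 − 1.326×10^7 = 7.977×10^8 Pa
Additional depth in granite = 7.977×10^8 Pa / (2720 kg/m³ × 9.8 m/s²) = 29927 m
Total depth = 830 m + 29927 m = 30757 m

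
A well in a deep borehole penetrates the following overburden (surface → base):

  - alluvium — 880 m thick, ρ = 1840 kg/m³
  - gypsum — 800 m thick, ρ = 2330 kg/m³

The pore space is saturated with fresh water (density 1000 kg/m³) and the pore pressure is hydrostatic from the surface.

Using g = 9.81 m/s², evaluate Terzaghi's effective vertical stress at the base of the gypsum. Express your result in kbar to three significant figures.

0.177 kbar

Overburden (lithostatic) stress σ_v:
alluvium: 1840 kg/m³ × 9.81 m/s² × 880 m = 1.588×10^7 Pa = 15.88 MPa
gypsum: 2330 kg/m³ × 9.81 m/s² × 800 m = 1.829×10^7 Pa = 18.29 MPa
Total = 15.88 + 18.29 = 34.170 MPa
Pore pressure P_p = 1000 kg/m³ × 9.81 m/s² × 1680 m = 1.648×10^7 Pa = 16.48 MPa
Effective stress σ' = σ_v − P_p = 34.17 − 16.48 = 17.689 MPa = 0.17689 kbar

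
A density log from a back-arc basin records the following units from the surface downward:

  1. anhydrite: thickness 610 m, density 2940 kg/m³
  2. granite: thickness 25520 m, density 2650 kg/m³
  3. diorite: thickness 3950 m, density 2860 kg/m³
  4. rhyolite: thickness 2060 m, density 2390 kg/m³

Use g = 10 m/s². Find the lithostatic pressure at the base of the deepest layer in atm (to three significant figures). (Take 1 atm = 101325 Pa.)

anhydrite: 2940 kg/m³ × 10 m/s² × 610 m = 1.793×10^7 Pa = 177.0 atm
granite: 2650 kg/m³ × 10 m/s² × 25520 m = 6.763×10^8 Pa = 6674 atm
diorite: 2860 kg/m³ × 10 m/s² × 3950 m = 1.130×10^8 Pa = 1115 atm
rhyolite: 2390 kg/m³ × 10 m/s² × 2060 m = 4.923×10^7 Pa = 485.9 atm
Total = 177.0 + 6674 + 1115 + 485.9 = 8452.2 atm

8450 atm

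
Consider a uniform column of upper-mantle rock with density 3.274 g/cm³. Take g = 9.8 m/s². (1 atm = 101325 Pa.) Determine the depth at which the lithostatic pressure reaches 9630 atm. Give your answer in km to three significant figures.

30.4 km

h = P/(ρg) = 9630 atm / (3274 kg/m³ × 9.8 m/s²) = 9.758×10^8 Pa / 32085 Pa/m = 30412 m
= 30.412 km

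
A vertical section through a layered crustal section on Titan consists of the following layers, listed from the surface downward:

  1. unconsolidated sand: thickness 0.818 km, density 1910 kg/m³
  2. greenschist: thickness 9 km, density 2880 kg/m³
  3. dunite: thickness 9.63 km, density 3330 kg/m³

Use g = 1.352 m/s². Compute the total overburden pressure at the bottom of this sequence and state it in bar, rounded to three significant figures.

805 bar

unconsolidated sand: 1910 kg/m³ × 1.352 m/s² × 818 m = 2.112×10^6 Pa = 21.12 bar
greenschist: 2880 kg/m³ × 1.352 m/s² × 9000 m = 3.504×10^7 Pa = 350.4 bar
dunite: 3330 kg/m³ × 1.352 m/s² × 9630 m = 4.336×10^7 Pa = 433.6 bar
Total = 21.12 + 350.4 + 433.6 = 805.12 bar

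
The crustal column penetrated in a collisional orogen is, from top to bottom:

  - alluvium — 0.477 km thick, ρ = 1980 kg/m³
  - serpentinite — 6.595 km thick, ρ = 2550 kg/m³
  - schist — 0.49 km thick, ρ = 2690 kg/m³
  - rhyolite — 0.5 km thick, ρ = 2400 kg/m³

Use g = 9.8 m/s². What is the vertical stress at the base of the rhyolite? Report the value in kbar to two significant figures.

2.0 kbar

alluvium: 1980 kg/m³ × 9.8 m/s² × 477 m = 9.256×10^6 Pa = 0.09256 kbar
serpentinite: 2550 kg/m³ × 9.8 m/s² × 6595 m = 1.648×10^8 Pa = 1.648 kbar
schist: 2690 kg/m³ × 9.8 m/s² × 490 m = 1.292×10^7 Pa = 0.1292 kbar
rhyolite: 2400 kg/m³ × 9.8 m/s² × 500 m = 1.176×10^7 Pa = 0.1176 kbar
Total = 0.09256 + 1.648 + 0.1292 + 0.1176 = 1.9874 kbar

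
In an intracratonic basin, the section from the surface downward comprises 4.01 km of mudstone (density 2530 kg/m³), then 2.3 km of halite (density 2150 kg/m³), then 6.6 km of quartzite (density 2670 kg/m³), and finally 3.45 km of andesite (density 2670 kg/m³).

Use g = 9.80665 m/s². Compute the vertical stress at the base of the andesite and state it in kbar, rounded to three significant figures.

4.11 kbar

mudstone: 2530 kg/m³ × 9.80665 m/s² × 4010 m = 9.949×10^7 Pa = 0.9949 kbar
halite: 2150 kg/m³ × 9.80665 m/s² × 2300 m = 4.849×10^7 Pa = 0.4849 kbar
quartzite: 2670 kg/m³ × 9.80665 m/s² × 6600 m = 1.728×10^8 Pa = 1.728 kbar
andesite: 2670 kg/m³ × 9.80665 m/s² × 3450 m = 9.033×10^7 Pa = 0.9033 kbar
Total = 0.9949 + 0.4849 + 1.728 + 0.9033 = 4.1113 kbar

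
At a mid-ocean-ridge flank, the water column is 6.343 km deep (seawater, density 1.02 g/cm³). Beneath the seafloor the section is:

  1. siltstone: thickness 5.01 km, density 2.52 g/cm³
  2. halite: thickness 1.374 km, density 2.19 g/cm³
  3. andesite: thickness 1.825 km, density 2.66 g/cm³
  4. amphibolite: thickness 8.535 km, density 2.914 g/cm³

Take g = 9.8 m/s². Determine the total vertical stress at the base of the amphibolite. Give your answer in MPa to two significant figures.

seawater: 1020 kg/m³ × 9.8 m/s² × 6343 m = 6.340×10^7 Pa = 63.40 MPa
siltstone: 2520 kg/m³ × 9.8 m/s² × 5010 m = 1.237×10^8 Pa = 123.7 MPa
halite: 2190 kg/m³ × 9.8 m/s² × 1374 m = 2.949×10^7 Pa = 29.49 MPa
andesite: 2660 kg/m³ × 9.8 m/s² × 1825 m = 4.757×10^7 Pa = 47.57 MPa
amphibolite: 2914 kg/m³ × 9.8 m/s² × 8535 m = 2.437×10^8 Pa = 243.7 MPa
Total = 63.40 + 123.7 + 29.49 + 47.57 + 243.7 = 507.93 MPa

510 MPa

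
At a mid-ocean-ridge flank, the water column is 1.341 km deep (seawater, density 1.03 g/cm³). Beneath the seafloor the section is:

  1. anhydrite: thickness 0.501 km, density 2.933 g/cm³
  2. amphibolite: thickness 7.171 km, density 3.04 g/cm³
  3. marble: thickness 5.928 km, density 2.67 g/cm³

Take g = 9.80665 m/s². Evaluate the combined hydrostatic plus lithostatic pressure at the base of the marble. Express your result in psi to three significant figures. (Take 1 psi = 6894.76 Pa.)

seawater: 1030 kg/m³ × 9.80665 m/s² × 1341 m = 1.355×10^7 Pa = 1965 psi
anhydrite: 2933 kg/m³ × 9.80665 m/s² × 501 m = 1.441×10^7 Pa = 2090 psi
amphibolite: 3040 kg/m³ × 9.80665 m/s² × 7171 m = 2.138×10^8 Pa = 31007 psi
marble: 2670 kg/m³ × 9.80665 m/s² × 5928 m = 1.552×10^8 Pa = 22512 psi
Total = 1965 + 2090 + 31007 + 22512 = 57574 psi

57600 psi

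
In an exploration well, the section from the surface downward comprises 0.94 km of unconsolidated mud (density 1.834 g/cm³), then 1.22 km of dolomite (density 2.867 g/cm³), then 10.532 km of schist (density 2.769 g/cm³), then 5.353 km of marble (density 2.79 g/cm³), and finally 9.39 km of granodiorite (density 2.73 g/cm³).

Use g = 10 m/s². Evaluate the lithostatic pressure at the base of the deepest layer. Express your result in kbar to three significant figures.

unconsolidated mud: 1834 kg/m³ × 10 m/s² × 940 m = 1.724×10^7 Pa = 0.1724 kbar
dolomite: 2867 kg/m³ × 10 m/s² × 1220 m = 3.498×10^7 Pa = 0.3498 kbar
schist: 2769 kg/m³ × 10 m/s² × 10532 m = 2.916×10^8 Pa = 2.916 kbar
marble: 2790 kg/m³ × 10 m/s² × 5353 m = 1.493×10^8 Pa = 1.493 kbar
granodiorite: 2730 kg/m³ × 10 m/s² × 9390 m = 2.563×10^8 Pa = 2.563 kbar
Total = 0.1724 + 0.3498 + 2.916 + 1.493 + 2.563 = 7.4954 kbar

7.50 kbar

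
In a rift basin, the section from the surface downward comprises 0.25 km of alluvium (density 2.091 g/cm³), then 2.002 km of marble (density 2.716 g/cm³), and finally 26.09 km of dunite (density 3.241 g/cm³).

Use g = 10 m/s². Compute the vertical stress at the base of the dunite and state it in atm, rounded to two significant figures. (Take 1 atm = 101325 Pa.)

alluvium: 2091 kg/m³ × 10 m/s² × 250 m = 5.228×10^6 Pa = 51.59 atm
marble: 2716 kg/m³ × 10 m/s² × 2002 m = 5.437×10^7 Pa = 536.6 atm
dunite: 3241 kg/m³ × 10 m/s² × 26090 m = 8.456×10^8 Pa = 8345 atm
Total = 51.59 + 536.6 + 8345 = 8933.4 atm

8900 atm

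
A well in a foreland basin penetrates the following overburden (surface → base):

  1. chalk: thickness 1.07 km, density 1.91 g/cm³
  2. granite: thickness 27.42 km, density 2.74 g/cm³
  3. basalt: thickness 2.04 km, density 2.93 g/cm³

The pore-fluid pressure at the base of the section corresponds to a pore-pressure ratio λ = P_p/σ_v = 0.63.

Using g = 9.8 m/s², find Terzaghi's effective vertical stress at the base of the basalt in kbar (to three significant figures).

Overburden (lithostatic) stress σ_v:
chalk: 1910 kg/m³ × 9.8 m/s² × 1070 m = 2.003×10^7 Pa = 20.03 MPa
granite: 2740 kg/m³ × 9.8 m/s² × 27420 m = 7.363×10^8 Pa = 736.3 MPa
basalt: 2930 kg/m³ × 9.8 m/s² × 2040 m = 5.858×10^7 Pa = 58.58 MPa
Total = 20.03 + 736.3 + 58.58 = 814.89 MPa
Pore pressure P_p = λ·σ_v = 0.63 × 814.9 MPa = 513.4 MPa
Effective stress σ' = σ_v − P_p = 814.9 − 513.4 = 301.51 MPa = 3.0151 kbar

3.02 kbar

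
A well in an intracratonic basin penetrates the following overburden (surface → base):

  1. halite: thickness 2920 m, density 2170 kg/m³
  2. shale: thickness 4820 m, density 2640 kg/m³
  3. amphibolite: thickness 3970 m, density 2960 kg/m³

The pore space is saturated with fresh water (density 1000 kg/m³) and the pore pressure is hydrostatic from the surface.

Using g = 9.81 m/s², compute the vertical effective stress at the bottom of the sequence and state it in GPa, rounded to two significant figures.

0.19 GPa

Overburden (lithostatic) stress σ_v:
halite: 2170 kg/m³ × 9.81 m/s² × 2920 m = 6.216×10^7 Pa = 62.16 MPa
shale: 2640 kg/m³ × 9.81 m/s² × 4820 m = 1.248×10^8 Pa = 124.8 MPa
amphibolite: 2960 kg/m³ × 9.81 m/s² × 3970 m = 1.153×10^8 Pa = 115.3 MPa
Total = 62.16 + 124.8 + 115.3 = 302.27 MPa
Pore pressure P_p = 1000 kg/m³ × 9.81 m/s² × 11710 m = 1.149×10^8 Pa = 114.9 MPa
Effective stress σ' = σ_v − P_p = 302.3 − 114.9 = 187.39 MPa = 0.18739 GPa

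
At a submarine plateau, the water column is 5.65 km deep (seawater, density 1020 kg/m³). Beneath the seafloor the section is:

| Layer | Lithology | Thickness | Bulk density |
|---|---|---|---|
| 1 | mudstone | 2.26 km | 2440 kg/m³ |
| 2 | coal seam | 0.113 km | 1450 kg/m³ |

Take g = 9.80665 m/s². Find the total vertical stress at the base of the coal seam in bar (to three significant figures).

1120 bar

seawater: 1020 kg/m³ × 9.80665 m/s² × 5650 m = 5.652×10^7 Pa = 565.2 bar
mudstone: 2440 kg/m³ × 9.80665 m/s² × 2260 m = 5.408×10^7 Pa = 540.8 bar
coal seam: 1450 kg/m³ × 9.80665 m/s² × 113 m = 1.607×10^6 Pa = 16.07 bar
Total = 565.2 + 540.8 + 16.07 = 1122.0 bar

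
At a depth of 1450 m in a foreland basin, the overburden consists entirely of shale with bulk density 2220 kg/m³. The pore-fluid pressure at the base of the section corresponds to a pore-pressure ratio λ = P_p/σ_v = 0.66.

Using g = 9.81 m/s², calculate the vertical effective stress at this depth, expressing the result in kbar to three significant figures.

0.107 kbar

Overburden (lithostatic) stress σ_v:
shale: 2220 kg/m³ × 9.81 m/s² × 1450 m = 3.158×10^7 Pa = 31.58 MPa
Pore pressure P_p = λ·σ_v = 0.66 × 31.58 MPa = 20.84 MPa
Effective stress σ' = σ_v − P_p = 31.58 − 20.84 = 10.737 MPa = 0.10737 kbar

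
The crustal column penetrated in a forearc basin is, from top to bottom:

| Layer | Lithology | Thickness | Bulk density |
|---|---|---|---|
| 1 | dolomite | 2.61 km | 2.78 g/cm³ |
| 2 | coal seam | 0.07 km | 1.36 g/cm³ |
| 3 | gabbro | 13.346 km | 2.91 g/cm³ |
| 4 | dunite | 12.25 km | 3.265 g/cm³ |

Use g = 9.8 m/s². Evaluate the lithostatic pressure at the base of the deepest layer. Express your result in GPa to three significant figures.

0.845 GPa

dolomite: 2780 kg/m³ × 9.8 m/s² × 2610 m = 7.111×10^7 Pa = 0.07111 GPa
coal seam: 1360 kg/m³ × 9.8 m/s² × 70 m = 9.330×10^5 Pa = 9.330×10^-4 GPa
gabbro: 2910 kg/m³ × 9.8 m/s² × 13346 m = 3.806×10^8 Pa = 0.3806 GPa
dunite: 3265 kg/m³ × 9.8 m/s² × 12250 m = 3.920×10^8 Pa = 0.3920 GPa
Total = 0.07111 + 9.330×10^-4 + 0.3806 + 0.3920 = 0.84460 GPa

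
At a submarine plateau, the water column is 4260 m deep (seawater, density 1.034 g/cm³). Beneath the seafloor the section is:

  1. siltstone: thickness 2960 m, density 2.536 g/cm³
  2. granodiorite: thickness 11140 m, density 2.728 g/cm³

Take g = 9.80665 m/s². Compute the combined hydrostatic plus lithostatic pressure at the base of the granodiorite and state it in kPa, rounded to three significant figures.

415000 kPa

seawater: 1034 kg/m³ × 9.80665 m/s² × 4260 m = 4.320×10^7 Pa = 43197 kPa
siltstone: 2536 kg/m³ × 9.80665 m/s² × 2960 m = 7.361×10^7 Pa = 73614 kPa
granodiorite: 2728 kg/m³ × 9.80665 m/s² × 11140 m = 2.980×10^8 Pa = 2.980×10^5 kPa
Total = 43197 + 73614 + 2.980×10^5 = 4.1483×10^5 kPa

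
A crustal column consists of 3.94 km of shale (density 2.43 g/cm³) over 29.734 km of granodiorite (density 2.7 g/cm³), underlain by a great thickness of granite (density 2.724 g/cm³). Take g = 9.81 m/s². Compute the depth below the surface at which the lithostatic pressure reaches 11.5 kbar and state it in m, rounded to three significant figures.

Pressure at base of upper layers: 2430×9.81×3940 + 2700×9.81×29734 = 8.815×10^8 Pa = 8.815 kbar
Remaining pressure to be supplied by granite: 1.150×10^9 − 8.815×10^8 = 2.685×10^8 Pa
Additional depth in granite = 2.685×10^8 Pa / (2724 kg/m³ × 9.81 m/s²) = 10048 m
Total depth = 33674 m + 10048 m = 43722 m

43700 m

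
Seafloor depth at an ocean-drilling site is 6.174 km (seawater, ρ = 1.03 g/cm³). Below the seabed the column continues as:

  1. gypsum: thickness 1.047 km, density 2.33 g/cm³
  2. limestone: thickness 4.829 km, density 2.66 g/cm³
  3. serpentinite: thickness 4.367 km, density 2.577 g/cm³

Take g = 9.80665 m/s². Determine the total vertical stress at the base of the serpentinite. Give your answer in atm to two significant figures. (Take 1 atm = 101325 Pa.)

seawater: 1030 kg/m³ × 9.80665 m/s² × 6174 m = 6.236×10^7 Pa = 615.5 atm
gypsum: 2330 kg/m³ × 9.80665 m/s² × 1047 m = 2.392×10^7 Pa = 236.1 atm
limestone: 2660 kg/m³ × 9.80665 m/s² × 4829 m = 1.260×10^8 Pa = 1243 atm
serpentinite: 2577 kg/m³ × 9.80665 m/s² × 4367 m = 1.104×10^8 Pa = 1089 atm
Total = 615.5 + 236.1 + 1243 + 1089 = 3184.0 atm

3200 atm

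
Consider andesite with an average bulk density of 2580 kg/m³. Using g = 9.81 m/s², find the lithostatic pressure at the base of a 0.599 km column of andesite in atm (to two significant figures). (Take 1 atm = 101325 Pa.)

150 atm

andesite: 2580 kg/m³ × 9.81 m/s² × 599 m = 1.516×10^7 Pa = 149.6 atm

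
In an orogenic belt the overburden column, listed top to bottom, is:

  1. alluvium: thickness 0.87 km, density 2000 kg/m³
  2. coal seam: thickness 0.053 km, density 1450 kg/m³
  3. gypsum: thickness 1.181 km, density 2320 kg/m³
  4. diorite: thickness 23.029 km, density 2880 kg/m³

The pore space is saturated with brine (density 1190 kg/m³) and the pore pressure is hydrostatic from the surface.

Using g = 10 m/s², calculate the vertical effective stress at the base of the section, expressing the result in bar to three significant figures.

Overburden (lithostatic) stress σ_v:
alluvium: 2000 kg/m³ × 10 m/s² × 870 m = 1.740×10^7 Pa = 17.40 MPa
coal seam: 1450 kg/m³ × 10 m/s² × 53 m = 7.685×10^5 Pa = 0.7685 MPa
gypsum: 2320 kg/m³ × 10 m/s² × 1181 m = 2.740×10^7 Pa = 27.40 MPa
diorite: 2880 kg/m³ × 10 m/s² × 23029 m = 6.632×10^8 Pa = 663.2 MPa
Total = 17.40 + 0.7685 + 27.40 + 663.2 = 708.80 MPa
Pore pressure P_p = 1190 kg/m³ × 10 m/s² × 25133 m = 2.991×10^8 Pa = 299.1 MPa
Effective stress σ' = σ_v − P_p = 708.8 − 299.1 = 409.72 MPa = 4097.2 bar

4100 bar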